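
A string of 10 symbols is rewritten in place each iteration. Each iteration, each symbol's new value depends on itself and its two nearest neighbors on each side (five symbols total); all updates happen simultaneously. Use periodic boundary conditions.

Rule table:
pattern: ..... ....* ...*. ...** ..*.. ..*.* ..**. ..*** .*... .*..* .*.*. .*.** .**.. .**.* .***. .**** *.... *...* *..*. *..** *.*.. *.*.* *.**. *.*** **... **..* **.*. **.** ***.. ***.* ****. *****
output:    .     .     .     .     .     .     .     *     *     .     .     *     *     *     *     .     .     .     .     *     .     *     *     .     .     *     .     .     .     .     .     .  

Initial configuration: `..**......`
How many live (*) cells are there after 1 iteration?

1

...*......
count of *: 1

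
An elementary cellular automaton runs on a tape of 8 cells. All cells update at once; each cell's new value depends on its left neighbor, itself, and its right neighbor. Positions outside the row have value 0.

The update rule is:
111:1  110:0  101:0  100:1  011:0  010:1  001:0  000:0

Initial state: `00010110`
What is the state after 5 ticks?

00000101

00010001
00011001
00000101
00000101  (fixed point — unchanged through tick 5)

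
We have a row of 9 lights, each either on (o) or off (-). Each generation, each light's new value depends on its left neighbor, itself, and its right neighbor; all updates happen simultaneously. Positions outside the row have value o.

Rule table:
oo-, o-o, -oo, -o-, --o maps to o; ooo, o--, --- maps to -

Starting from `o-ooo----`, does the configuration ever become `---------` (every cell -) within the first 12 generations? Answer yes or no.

yes

ooo-o---o
--ooo--oo
-oo-o-oo-
ooooooooo
---------
all cells are - at generation 5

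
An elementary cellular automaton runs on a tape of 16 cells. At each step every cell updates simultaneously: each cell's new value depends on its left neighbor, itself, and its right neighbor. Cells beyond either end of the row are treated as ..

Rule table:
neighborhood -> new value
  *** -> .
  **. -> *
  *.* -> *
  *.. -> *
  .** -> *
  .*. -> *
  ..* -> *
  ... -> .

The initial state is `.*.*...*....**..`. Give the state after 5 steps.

*.....***..**.**

*****.***..****.
*...***.****..**
**.**.***..*****
*******.****...*
*.....***..**.**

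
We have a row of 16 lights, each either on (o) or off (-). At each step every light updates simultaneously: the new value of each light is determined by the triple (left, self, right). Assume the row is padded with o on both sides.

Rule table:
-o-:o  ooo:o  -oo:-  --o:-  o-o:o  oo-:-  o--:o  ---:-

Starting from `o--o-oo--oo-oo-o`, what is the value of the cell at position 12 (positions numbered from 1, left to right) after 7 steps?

-

step 1: -o-oo--o---o--o-
step 2: ooo--o-oo--oo-oo
step 3: oo-o-oo--o---o-o
step 4: o-ooo--o-oo--oo-
step 5: -o-o-o-oo--o---o
step 6: ooooooo--o-oo---
step 7: oooooo-o-oo--o--
position 12 holds -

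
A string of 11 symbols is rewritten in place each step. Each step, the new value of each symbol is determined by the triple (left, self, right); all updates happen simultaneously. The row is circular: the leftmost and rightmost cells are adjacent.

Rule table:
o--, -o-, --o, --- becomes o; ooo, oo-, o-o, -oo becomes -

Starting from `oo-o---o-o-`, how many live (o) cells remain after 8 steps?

---ooooo-o-
ooo------oo
---oooooo--
ooo------oo  (repeats step 2; period 2)
step 8: ooo------oo
count of o: 5

5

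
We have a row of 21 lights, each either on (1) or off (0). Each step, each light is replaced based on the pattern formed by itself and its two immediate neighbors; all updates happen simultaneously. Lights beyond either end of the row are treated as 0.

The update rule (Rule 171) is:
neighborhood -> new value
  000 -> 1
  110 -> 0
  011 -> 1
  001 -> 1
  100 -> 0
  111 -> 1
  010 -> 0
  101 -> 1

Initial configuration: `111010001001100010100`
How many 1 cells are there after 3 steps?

step 1: 110100110011001101001
step 2: 101001100110011010010
step 3: 010011001100110100100
count of 1: 9

9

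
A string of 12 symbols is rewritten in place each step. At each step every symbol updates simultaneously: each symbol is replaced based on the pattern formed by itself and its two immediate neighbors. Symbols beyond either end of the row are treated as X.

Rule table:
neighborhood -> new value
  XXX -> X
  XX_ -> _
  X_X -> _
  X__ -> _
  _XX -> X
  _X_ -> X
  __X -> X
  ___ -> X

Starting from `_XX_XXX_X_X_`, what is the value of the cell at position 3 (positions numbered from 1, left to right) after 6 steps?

_X__XX__X_X_
_X_XX__XX_X_
_X_X__XX__X_
_X_X_XX__XX_
_X_X_X__XX__
_X_X_X_XX__X
position 3 holds _

_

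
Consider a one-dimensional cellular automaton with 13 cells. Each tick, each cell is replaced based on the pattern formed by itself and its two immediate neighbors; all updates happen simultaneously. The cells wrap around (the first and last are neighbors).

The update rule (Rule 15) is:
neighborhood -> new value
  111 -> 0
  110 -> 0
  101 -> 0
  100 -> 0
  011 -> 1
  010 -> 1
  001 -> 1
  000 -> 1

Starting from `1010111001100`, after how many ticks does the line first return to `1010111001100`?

tick 1: 1010100011001
tick 2: 0010101110011
tick 3: 0110101000110
tick 4: 1100101011100
tick 5: 1001101010001
tick 6: 0011001010111
tick 7: 0110011010100
tick 8: 1100110010101
tick 9: 0001100110101
tick 10: 0111001100101
tick 11: 0100011001101
tick 12: 0101110011001
tick 13: 0101000110011
tick 14: 0101011100110
tick 15: 1101010001100
tick 16: 1001010111001
tick 17: 0011010100011
tick 18: 0110010101110
tick 19: 1100110101000
tick 20: 1001100101011
tick 21: 0011001101010
tick 22: 1110011001010
tick 23: 1000110011010
tick 24: 1011100110010
tick 25: 1010001100110
tick 26: 1010111001100

26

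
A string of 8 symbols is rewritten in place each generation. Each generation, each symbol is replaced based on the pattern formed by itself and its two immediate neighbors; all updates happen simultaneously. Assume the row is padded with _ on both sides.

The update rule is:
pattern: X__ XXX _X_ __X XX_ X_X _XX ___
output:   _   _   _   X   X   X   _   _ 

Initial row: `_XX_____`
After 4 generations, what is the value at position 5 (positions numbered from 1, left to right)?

X_X_____
_X______
X_______
________
position 5 holds _

_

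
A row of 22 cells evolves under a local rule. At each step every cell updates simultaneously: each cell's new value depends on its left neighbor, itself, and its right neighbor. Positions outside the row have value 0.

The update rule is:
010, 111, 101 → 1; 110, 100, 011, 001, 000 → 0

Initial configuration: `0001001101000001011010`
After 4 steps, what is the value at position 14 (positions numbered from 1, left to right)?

0001000011000001100110
0001000000000000000000
0001000000000000000000  (fixed point — unchanged through step 4)
position 14 holds 0

0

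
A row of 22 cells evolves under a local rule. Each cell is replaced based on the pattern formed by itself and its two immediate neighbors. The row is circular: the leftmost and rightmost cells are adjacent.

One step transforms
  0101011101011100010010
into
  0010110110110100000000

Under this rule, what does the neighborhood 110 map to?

At position 7 the neighborhood is 110; the next row has 1 there.

1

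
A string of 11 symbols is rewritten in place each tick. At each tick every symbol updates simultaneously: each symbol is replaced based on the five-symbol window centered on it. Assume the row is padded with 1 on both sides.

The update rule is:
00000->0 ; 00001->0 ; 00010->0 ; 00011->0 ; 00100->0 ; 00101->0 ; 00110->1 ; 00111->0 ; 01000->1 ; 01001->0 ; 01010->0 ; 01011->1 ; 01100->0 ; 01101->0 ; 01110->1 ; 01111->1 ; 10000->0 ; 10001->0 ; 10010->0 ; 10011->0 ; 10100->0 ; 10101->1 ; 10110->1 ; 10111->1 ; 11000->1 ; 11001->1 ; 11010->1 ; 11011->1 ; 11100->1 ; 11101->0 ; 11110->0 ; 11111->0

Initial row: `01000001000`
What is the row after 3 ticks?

tick 1: 10100000100
tick 2: 01010000000
tick 3: 11001000000

11001000000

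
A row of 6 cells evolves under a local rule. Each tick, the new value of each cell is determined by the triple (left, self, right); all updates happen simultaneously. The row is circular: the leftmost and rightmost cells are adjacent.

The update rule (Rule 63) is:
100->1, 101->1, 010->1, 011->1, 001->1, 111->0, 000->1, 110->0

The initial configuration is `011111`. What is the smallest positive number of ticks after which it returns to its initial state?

12

tick 1: 110000
tick 2: 101111
tick 3: 011000
tick 4: 110111
tick 5: 001100
tick 6: 111011
tick 7: 000110
tick 8: 111101
tick 9: 000011
tick 10: 111110
tick 11: 100001
tick 12: 011111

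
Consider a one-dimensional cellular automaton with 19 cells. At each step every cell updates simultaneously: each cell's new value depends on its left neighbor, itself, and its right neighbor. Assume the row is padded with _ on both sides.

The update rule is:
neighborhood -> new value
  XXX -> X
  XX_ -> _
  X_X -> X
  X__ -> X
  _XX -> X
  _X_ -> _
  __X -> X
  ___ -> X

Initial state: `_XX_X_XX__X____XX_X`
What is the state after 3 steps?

_X_XX_XX_XXXXX_X_X_

XX_X_XX_XX_XXXXX_X_
X_X_XX_XX_XXXXX_X_X
_X_XX_XX_XXXXX_X_X_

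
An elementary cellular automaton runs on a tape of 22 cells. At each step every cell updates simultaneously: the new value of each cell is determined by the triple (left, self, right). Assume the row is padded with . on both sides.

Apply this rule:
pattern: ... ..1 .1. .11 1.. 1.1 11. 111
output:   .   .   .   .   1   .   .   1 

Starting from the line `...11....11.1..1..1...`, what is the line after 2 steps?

.....1.......1..1..1..
......1.......1..1..1.

......1.......1..1..1.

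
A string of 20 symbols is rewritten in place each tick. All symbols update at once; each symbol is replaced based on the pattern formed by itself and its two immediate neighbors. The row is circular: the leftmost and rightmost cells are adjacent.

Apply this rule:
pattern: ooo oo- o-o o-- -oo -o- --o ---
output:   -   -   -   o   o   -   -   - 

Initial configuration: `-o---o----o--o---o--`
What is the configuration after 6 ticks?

---o---o---o----o--o

--o---o----o--o---o-
---o---o----o--o---o
o---o---o----o--o---
-o---o---o----o--o--
--o---o---o----o--o-
---o---o---o----o--o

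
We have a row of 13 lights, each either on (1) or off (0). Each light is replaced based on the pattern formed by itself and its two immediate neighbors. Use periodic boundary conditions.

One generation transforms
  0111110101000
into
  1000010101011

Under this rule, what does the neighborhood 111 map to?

0

At position 2 the neighborhood is 111; the next row has 0 there.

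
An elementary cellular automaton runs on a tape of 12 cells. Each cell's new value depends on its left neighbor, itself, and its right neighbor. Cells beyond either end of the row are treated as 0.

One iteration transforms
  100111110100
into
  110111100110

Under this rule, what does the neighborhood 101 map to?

0

At position 8 the neighborhood is 101; the next row has 0 there.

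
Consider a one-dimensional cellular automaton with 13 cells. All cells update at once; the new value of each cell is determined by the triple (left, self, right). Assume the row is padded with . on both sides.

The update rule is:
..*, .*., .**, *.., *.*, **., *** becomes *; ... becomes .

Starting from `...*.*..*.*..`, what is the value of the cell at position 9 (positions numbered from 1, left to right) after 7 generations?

generation 1: ..**********.
generation 2: .************
generation 3: *************
generation 4: *************  (fixed point — unchanged through generation 7)
position 9 holds *

*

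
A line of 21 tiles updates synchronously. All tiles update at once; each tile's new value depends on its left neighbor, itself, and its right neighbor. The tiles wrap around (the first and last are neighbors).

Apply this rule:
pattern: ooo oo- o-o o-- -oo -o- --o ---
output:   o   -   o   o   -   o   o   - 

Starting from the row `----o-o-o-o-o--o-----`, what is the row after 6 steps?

---oooooooooooooo----
--o-oooooooooooo-o---
-ooo-oooooooooo-ooo--
o-o-o-oooooooo-o-o-o-
oooooo-oooooo-ooooooo
ooooo-o-oooo-o-oooooo

ooooo-o-oooo-o-oooooo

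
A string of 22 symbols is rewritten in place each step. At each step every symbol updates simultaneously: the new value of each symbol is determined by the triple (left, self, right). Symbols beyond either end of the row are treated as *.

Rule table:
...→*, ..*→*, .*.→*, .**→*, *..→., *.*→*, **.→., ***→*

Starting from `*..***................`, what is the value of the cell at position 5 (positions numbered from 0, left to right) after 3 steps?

*

..***..***************
.***..****************
***..*****************
position 5 holds *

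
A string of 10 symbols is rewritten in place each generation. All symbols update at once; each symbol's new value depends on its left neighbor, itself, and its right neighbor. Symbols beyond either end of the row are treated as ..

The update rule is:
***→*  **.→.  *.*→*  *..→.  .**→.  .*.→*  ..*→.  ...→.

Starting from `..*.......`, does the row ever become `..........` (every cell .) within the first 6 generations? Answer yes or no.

..*.......  (fixed point — unchanged through generation 6)
generation 6 is ..*......., still not uniform .

no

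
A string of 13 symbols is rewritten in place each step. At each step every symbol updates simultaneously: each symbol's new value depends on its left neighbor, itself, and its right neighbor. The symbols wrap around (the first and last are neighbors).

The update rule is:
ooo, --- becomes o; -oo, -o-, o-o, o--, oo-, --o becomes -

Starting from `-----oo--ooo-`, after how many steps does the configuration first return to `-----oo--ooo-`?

oooo------o--
-oo--oooo----
------oo--ooo
-oooo------o-
--oo--oooo---
o------oo--oo
--oooo------o
---oo--oooo--
oo------oo--o
o--oooo------
----oo--oooo-
ooo------oo--
-o--oooo-----
-----oo--oooo
-ooo------oo-
--o--oooo----
o-----oo--ooo
--ooo------oo
---o--oooo---
oo-----oo--oo
o--ooo------o
----o--oooo--
ooo-----oo--o
oo--ooo------
-----o--oooo-
oooo-----oo--
-oo--ooo-----
------o--oooo
-oooo-----oo-
--oo--ooo----
o------o--ooo
--oooo-----oo
---oo--ooo---
oo------o--oo
o--oooo-----o
----oo--ooo--
ooo------o--o
oo--oooo-----
-----oo--ooo-

39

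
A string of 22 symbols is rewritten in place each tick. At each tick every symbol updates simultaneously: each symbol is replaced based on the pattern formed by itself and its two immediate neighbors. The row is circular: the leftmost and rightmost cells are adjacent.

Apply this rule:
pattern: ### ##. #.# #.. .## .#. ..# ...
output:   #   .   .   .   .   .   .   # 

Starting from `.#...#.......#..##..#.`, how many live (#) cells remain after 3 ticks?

11

...#...#####..........
##...#..###..#########
#..#.....#....########
count of #: 11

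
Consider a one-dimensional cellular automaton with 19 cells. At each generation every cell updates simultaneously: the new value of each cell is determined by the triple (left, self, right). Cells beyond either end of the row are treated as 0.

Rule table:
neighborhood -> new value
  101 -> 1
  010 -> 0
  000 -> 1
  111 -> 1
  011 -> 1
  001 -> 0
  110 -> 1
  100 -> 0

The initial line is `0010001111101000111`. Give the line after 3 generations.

1000011111110101111

1000101111110010111
0010011111110001111
1000011111110101111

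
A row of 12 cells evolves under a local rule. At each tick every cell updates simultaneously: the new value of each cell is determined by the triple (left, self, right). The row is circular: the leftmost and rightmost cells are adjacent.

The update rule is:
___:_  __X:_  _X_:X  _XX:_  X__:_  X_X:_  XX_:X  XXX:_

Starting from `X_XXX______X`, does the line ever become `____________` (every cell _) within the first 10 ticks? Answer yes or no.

no

X___X_______
X___X_______  (fixed point — unchanged through tick 10)
tick 10 is X___X_______, still not uniform _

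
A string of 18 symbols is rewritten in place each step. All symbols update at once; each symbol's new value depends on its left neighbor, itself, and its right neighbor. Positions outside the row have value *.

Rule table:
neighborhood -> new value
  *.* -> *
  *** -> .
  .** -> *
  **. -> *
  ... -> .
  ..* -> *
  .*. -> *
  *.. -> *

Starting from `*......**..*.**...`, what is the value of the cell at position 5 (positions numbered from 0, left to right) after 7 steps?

step 1: **....**********.*
step 2: .**..**........***
step 3: ********......**..
step 4: .......**....*****
step 5: *.....****..**....
step 6: **...**..******..*
step 7: .**.******....****
position 5 holds *

*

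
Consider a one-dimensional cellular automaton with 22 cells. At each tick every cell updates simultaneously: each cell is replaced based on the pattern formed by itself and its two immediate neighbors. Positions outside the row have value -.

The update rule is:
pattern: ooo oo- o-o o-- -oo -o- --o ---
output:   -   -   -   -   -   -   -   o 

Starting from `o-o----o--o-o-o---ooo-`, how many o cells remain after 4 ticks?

15

----oo----------o-----
ooo----oooooooo---oooo
----oo----------o-----  (repeats tick 1; period 2)
tick 4: ooo----oooooooo---oooo
count of o: 15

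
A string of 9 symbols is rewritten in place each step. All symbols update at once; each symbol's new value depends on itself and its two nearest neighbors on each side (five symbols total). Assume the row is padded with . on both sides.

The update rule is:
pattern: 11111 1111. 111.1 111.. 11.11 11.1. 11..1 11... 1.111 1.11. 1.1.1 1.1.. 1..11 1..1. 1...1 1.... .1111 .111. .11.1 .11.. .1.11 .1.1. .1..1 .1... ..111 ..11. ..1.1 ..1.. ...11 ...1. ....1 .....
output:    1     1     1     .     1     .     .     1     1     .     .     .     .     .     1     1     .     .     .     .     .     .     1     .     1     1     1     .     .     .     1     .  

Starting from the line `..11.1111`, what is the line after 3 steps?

..1......

step 1: 1.1.11.1.
step 2: 1........
step 3: ..1......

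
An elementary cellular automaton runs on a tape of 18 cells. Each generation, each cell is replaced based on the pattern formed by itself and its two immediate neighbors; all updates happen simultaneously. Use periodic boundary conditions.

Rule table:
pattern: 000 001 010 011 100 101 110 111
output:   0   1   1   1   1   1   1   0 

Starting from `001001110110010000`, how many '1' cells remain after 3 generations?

011111011111111000
110001110000001100
111011011000011111
count of 1: 12

12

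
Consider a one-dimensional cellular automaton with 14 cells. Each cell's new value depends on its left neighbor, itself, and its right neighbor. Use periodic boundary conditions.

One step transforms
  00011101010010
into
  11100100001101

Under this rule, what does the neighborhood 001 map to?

At position 2 the neighborhood is 001; the next row has 1 there.

1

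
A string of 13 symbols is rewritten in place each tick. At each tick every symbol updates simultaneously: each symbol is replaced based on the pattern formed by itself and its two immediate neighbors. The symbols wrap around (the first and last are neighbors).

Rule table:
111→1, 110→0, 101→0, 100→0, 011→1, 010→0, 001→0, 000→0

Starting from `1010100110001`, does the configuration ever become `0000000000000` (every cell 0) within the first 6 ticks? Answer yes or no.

tick 1: 0000000100001
tick 2: 0000000000000
all cells are 0 at tick 2

yes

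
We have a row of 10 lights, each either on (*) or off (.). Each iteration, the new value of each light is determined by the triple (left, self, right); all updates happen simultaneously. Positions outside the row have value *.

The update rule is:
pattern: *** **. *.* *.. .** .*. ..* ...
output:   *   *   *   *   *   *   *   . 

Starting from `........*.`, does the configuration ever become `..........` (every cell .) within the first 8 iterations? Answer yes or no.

no

iteration 1: *......***
iteration 2: **....****
iteration 3: ***..*****
iteration 4: **********
iteration 5: **********  (fixed point — unchanged through iteration 8)
iteration 8 is **********, still not uniform .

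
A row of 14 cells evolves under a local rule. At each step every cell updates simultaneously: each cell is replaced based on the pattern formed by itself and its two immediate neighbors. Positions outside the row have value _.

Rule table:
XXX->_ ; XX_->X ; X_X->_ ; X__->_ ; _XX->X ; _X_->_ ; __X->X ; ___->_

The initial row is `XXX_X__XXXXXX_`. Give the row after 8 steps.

X_X___XX____X_
_____XXX___X__
____XX_X__X___
___XXX___X____
__XX_X__X_____
_XXX___X______
XX_X__X_______
XX___X________

XX___X________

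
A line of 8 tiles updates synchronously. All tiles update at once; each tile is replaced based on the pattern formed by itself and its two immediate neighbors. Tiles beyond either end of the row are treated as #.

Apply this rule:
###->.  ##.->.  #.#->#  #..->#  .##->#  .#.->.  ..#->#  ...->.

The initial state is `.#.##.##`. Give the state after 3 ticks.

tick 1: #.##.##.
tick 2: .##.##.#
tick 3: ##.##.##

##.##.##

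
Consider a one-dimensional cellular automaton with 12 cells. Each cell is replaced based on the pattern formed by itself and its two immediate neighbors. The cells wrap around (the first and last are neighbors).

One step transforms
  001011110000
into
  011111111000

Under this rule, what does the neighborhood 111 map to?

1

At position 5 the neighborhood is 111; the next row has 1 there.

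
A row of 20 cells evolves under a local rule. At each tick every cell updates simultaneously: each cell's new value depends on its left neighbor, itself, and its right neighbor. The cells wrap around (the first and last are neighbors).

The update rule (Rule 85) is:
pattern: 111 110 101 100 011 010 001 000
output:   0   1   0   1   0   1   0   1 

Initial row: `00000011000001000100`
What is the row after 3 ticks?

11100111110111011111

tick 1: 11111001111101110111
tick 2: 00001100000100010000
tick 3: 11100111110111011111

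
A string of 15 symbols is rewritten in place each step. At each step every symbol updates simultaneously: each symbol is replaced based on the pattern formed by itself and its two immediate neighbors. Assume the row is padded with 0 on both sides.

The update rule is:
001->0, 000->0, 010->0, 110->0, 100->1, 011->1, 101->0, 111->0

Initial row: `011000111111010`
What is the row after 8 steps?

000000000010010

step 1: 010100100000001
step 2: 000010010000000
step 3: 000001001000000
step 4: 000000100100000
step 5: 000000010010000
step 6: 000000001001000
step 7: 000000000100100
step 8: 000000000010010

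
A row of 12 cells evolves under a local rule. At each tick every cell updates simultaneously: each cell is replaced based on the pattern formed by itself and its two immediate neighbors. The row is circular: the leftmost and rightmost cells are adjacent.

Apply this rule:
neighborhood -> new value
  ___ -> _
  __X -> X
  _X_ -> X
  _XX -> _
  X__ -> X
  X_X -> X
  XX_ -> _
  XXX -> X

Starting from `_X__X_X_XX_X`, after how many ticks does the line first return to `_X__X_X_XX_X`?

tick 1: XXXXXXXX__XX
tick 2: XXXXXXX_XX_X
tick 3: XXXXXX_X__X_
tick 4: _XXXX_XXXXXX
tick 5: X_XX_X_XXXX_
tick 6: XX__XXX_XX_X
tick 7: X_XX_X_X__X_
tick 8: XX__XXXXXXXX
tick 9: X_XX_XXXXXXX
tick 10: _X__X_XXXXXX
tick 11: XXXXXX_XXXX_
tick 12: _XXXX_X_XX_X
tick 13: X_XX_XXX__XX
tick 14: _X__X_X_XX_X

14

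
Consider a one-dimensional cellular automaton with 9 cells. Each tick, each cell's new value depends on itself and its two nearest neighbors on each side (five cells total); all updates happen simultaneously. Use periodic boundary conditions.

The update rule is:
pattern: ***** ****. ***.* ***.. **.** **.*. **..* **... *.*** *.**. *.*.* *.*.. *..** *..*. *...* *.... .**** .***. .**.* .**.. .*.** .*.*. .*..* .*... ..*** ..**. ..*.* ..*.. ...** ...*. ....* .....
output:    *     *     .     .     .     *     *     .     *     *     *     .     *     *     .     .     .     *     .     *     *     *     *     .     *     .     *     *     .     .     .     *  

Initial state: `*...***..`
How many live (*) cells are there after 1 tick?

*...**.**
count of *: 5

5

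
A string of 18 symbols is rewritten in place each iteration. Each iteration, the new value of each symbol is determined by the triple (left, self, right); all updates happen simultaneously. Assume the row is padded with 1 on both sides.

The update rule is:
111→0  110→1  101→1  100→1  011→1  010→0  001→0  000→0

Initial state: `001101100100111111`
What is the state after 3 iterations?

001100011100101000

101111110010100000
111000011001010000
001100011100101000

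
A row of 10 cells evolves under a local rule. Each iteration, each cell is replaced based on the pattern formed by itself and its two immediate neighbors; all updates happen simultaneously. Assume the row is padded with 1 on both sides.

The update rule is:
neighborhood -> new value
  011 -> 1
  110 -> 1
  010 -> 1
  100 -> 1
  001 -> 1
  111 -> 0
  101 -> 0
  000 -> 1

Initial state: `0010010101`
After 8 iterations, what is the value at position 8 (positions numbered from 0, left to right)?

0

iteration 1: 1111110101
iteration 2: 0000010101
iteration 3: 1111110101  (repeats iteration 1; period 2)
iteration 8: 0000010101
position 8 holds 0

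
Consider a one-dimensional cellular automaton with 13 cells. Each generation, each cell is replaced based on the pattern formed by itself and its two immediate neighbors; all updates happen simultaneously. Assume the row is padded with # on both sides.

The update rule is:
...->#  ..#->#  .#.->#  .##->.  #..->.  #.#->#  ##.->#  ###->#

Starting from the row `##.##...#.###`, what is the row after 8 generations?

###.#.####.##
######.####.#
#######.####.
########.####
#########.###
##########.##
###########.#
############.

############.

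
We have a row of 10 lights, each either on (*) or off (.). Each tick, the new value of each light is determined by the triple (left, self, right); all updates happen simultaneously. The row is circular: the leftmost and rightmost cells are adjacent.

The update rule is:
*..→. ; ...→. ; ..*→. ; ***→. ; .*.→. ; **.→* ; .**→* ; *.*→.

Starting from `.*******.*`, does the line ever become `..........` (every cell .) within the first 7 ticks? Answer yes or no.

.*.....*..
..........
all cells are . at tick 2

yes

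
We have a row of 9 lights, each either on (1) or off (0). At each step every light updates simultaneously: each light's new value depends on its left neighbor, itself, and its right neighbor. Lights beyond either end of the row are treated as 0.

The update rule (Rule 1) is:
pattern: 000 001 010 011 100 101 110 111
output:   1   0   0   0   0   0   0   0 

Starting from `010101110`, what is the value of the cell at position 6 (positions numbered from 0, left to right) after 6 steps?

000000000
111111111
000000000  (repeats step 1; period 2)
step 6: 111111111
position 6 holds 1

1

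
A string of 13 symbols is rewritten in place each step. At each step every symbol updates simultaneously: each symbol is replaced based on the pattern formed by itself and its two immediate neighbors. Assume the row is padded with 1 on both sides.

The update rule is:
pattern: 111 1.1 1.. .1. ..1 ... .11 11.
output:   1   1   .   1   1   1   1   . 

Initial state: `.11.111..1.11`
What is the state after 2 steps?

1.111..111111

11.111..11111
1.111..111111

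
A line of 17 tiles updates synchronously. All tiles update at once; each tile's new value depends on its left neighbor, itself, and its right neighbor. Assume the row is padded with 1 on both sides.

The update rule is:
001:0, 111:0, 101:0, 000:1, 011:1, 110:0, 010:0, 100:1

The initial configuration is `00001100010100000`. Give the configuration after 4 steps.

step 1: 11101011000011110
step 2: 00000010111010000
step 3: 11111000100001110
step 4: 00000110011101000

00000110011101000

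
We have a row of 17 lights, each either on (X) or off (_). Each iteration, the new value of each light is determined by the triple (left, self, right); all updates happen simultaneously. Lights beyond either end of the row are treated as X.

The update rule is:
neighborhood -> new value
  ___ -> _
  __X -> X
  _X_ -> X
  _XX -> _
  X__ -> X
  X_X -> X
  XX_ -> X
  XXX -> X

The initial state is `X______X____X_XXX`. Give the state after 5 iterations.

XXXXXXXXX_XXXX_XX

iteration 1: XX____XXX__XXX_XX
iteration 2: XXX__X_XXXX_XXX_X
iteration 3: XXXXXXX_XXXX_XXX_
iteration 4: XXXXXXXX_XXXX_XXX
iteration 5: XXXXXXXXX_XXXX_XX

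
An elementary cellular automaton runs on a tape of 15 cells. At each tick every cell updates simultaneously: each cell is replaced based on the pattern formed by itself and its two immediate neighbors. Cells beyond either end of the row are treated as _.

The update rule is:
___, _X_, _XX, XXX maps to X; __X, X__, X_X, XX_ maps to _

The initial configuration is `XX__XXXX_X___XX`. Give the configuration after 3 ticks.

X_X_X__X_X_X_X_

X___XXX__X_X_X_
X_X_XX___X_X_X_
X_X_X__X_X_X_X_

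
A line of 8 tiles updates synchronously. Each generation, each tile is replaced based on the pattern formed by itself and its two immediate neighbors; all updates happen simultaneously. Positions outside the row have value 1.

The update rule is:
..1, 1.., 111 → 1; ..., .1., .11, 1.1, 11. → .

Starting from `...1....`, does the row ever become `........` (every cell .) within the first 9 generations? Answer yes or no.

yes

1.1.1..1
.....11.
1...1...
.1.1.1.1
........
all cells are . at generation 5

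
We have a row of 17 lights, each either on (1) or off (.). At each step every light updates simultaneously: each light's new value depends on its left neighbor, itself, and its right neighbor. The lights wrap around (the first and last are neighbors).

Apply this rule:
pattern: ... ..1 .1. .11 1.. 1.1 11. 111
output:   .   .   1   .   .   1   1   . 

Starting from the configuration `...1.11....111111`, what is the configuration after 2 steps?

...11.1.........1
....111.........1

....111.........1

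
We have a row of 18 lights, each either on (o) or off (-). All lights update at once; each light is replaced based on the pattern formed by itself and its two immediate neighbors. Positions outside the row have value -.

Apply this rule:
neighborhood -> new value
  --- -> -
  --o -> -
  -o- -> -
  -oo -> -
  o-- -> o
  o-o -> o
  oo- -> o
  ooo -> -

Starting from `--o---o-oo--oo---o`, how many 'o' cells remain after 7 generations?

4

---o---o-oo--oo---
----o---o-oo--oo--
-----o---o-oo--oo-
------o---o-oo--oo
-------o---o-oo--o
--------o---o-oo--
---------o---o-oo-
count of o: 4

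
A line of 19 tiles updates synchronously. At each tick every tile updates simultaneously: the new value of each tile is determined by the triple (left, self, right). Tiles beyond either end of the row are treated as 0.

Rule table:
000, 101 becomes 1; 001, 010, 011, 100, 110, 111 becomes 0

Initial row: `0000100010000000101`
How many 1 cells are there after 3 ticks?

tick 1: 1110001000111110010
tick 2: 0000100010000000000
tick 3: 1110001000111111111
count of 1: 13

13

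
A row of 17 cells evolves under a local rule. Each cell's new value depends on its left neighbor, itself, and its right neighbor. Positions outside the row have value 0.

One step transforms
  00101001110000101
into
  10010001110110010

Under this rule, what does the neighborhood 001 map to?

0

At position 1 the neighborhood is 001; the next row has 0 there.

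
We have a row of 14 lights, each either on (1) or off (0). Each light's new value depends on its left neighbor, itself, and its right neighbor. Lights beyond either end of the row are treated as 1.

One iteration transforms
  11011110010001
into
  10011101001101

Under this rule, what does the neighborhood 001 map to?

0

At position 8 the neighborhood is 001; the next row has 0 there.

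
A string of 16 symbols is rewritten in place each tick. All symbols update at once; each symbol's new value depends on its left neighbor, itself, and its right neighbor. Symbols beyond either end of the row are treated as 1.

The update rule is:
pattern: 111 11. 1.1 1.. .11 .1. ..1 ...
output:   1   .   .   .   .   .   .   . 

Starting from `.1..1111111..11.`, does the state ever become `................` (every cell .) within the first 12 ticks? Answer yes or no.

.....11111......
......111.......
.......1........
................
all cells are . at tick 4

yes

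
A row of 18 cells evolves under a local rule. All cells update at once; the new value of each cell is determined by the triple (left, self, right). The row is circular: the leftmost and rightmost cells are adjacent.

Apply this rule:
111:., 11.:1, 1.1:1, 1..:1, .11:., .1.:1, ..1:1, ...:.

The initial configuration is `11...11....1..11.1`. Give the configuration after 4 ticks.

.11.1.111.1111.111

tick 1: .11.1.11..1111.11.
tick 2: 1.1111.111...11.11
tick 3: 11...11..11.1.11..
tick 4: .11.1.111.1111.111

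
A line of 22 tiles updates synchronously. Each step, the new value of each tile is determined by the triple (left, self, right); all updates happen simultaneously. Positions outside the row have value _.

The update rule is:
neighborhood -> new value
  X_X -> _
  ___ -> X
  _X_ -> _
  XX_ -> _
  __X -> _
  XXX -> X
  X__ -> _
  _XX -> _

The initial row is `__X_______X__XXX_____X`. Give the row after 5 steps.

X__X__X____XXX_____XX_

X___XXXXX_____X__XXX__
__X__XXX__XXX_____X__X
X_____X____X__XXX_____
__XXX___XX_____X__XXXX
X__X__X____XXX_____XX_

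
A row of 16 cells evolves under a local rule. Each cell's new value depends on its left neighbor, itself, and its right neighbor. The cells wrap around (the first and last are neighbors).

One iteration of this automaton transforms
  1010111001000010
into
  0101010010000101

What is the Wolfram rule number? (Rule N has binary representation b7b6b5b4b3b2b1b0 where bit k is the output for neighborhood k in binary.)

position 5: 111 → 1  (bit 7 = 1)
position 6: 110 → 0  (bit 6 = 0)
position 1: 101 → 1  (bit 5 = 1)
position 7: 100 → 0  (bit 4 = 0)
position 4: 011 → 0  (bit 3 = 0)
position 0: 010 → 0  (bit 2 = 0)
position 8: 001 → 1  (bit 1 = 1)
position 11: 000 → 0  (bit 0 = 0)
bits b7..b0 = 10100010 = 162

162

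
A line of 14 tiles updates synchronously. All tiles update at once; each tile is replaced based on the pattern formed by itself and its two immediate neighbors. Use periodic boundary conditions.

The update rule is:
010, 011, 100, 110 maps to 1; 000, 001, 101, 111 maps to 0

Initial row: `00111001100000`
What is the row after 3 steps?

00101101011100

step 1: 00101101110000
step 2: 00101101011000
step 3: 00101101011100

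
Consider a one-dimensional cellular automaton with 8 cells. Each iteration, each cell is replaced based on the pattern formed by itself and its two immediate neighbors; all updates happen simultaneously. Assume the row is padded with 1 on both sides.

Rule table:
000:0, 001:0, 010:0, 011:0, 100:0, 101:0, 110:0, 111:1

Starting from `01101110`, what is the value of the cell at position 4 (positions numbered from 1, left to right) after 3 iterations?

0

00000100
00000000
00000000
position 4 holds 0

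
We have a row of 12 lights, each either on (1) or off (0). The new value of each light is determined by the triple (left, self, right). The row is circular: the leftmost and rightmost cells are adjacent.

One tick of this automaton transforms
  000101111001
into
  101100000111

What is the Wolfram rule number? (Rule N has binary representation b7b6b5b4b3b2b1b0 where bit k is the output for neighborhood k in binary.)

22

position 6: 111 → 0  (bit 7 = 0)
position 8: 110 → 0  (bit 6 = 0)
position 4: 101 → 0  (bit 5 = 0)
position 0: 100 → 1  (bit 4 = 1)
position 5: 011 → 0  (bit 3 = 0)
position 3: 010 → 1  (bit 2 = 1)
position 2: 001 → 1  (bit 1 = 1)
position 1: 000 → 0  (bit 0 = 0)
bits b7..b0 = 00010110 = 22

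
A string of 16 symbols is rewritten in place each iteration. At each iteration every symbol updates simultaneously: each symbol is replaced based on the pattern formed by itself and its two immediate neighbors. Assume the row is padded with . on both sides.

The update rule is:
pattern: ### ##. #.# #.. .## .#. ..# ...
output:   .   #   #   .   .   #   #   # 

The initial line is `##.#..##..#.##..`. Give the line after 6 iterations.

.###.#.#.###.#.#
#..######..#####
#.#.....#.#....#
###.#######.####
..##......##...#
##.#.#####.#.###

##.#.#####.#.###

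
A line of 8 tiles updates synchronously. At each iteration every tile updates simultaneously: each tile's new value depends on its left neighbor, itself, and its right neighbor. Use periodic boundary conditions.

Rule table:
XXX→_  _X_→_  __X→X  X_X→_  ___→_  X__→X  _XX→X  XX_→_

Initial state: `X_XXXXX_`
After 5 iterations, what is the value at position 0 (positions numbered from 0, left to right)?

_

iteration 1: __X_____
iteration 2: _X_X____
iteration 3: X___X___
iteration 4: _X_X_X_X
iteration 5: ________
position 0 holds _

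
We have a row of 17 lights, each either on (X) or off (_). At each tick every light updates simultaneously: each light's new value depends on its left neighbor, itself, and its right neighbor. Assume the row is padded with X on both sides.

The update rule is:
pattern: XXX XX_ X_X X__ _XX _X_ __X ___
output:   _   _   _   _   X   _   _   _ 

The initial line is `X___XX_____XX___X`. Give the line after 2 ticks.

________________X

tick 1: ____X______X____X
tick 2: ________________X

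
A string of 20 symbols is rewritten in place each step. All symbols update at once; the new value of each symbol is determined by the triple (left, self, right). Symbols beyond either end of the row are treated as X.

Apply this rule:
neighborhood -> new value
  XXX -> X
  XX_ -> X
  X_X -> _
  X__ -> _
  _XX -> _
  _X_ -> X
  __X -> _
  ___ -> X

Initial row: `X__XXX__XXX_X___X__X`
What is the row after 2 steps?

X_X__X_X__X_X_X_X_X_

X___XX___XX_X_X_X___
X_X__X_X__X_X_X_X_X_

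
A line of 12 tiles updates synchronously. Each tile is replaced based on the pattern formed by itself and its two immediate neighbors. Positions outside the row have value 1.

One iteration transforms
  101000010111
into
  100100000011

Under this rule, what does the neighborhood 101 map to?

0

At position 1 the neighborhood is 101; the next row has 0 there.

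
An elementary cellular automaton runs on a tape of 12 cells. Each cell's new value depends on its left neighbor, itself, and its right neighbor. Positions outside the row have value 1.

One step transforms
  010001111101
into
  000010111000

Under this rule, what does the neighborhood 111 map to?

1

At position 6 the neighborhood is 111; the next row has 1 there.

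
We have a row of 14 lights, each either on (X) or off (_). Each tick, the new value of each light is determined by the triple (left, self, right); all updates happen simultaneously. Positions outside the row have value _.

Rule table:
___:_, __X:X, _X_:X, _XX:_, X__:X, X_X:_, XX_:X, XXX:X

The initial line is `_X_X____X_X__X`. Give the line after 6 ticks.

X__XXXXXX__XXX

XX_XX__XX_XXXX
_X__XXX_X__XXX
XXXX_XX_XXX_XX
_XXX__X__XX__X
X_XXXXXXX_XXXX
X__XXXXXX__XXX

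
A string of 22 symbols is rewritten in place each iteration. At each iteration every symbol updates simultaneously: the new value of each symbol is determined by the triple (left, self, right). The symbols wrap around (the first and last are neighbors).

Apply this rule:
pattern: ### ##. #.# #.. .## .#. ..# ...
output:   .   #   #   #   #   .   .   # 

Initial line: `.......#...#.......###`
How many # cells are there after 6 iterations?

13

######..##..######.#.#
.....##.###.#....##.##
####.####.##.###.#####
...###..######.###....
##.#.##.#....###.#####
.##.####.###.#.###....
count of #: 13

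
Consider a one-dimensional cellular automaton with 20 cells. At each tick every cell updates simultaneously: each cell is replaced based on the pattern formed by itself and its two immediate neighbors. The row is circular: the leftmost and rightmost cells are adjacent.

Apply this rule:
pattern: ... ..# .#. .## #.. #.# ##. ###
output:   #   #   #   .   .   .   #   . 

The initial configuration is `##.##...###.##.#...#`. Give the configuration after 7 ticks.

tick 1: .#..#.##..#..#.#.##.
tick 2: ##.##..#.##.##.#..#.
tick 3: .#..#.##..#..#.#.##.  (repeats tick 1; period 2)
tick 7: .#..#.##..#..#.#.##.

.#..#.##..#..#.#.##.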